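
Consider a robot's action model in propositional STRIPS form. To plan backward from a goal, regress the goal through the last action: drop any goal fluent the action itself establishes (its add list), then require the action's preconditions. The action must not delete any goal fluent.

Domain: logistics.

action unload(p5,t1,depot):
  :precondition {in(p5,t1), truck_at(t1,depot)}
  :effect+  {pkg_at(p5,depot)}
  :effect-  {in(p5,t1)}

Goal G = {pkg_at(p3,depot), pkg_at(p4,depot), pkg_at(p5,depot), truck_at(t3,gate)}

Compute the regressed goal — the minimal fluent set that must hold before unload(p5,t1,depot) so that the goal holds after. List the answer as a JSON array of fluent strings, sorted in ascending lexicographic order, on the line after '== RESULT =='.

Compute (G \ add) ∪ pre:
  G ∩ del = {}  (empty — regression defined)
  G \ add = {pkg_at(p3,depot), pkg_at(p4,depot), pkg_at(p5,depot), truck_at(t3,gate)} \ {pkg_at(p5,depot)} = {pkg_at(p3,depot), pkg_at(p4,depot), truck_at(t3,gate)}
  ∪ pre   = {pkg_at(p3,depot), pkg_at(p4,depot), truck_at(t3,gate)} ∪ {in(p5,t1), truck_at(t1,depot)}
          = {in(p5,t1), pkg_at(p3,depot), pkg_at(p4,depot), truck_at(t1,depot), truck_at(t3,gate)}

== RESULT ==
["in(p5,t1)", "pkg_at(p3,depot)", "pkg_at(p4,depot)", "truck_at(t1,depot)", "truck_at(t3,gate)"]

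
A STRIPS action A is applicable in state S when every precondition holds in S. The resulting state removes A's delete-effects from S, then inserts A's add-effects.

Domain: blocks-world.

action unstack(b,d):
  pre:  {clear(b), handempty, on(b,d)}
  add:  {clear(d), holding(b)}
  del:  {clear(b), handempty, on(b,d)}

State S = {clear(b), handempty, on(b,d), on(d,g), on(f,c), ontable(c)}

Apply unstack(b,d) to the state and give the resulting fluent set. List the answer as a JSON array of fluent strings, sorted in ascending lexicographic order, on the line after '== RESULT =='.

Progress:
  pre ⊆ S: {clear(b), handempty, on(b,d)} ⊆ S  — applicable
  S \ del = {on(d,g), on(f,c), ontable(c)}
  ∪ add   = {clear(d), holding(b), on(d,g), on(f,c), ontable(c)}

== RESULT ==
["clear(d)", "holding(b)", "on(d,g)", "on(f,c)", "ontable(c)"]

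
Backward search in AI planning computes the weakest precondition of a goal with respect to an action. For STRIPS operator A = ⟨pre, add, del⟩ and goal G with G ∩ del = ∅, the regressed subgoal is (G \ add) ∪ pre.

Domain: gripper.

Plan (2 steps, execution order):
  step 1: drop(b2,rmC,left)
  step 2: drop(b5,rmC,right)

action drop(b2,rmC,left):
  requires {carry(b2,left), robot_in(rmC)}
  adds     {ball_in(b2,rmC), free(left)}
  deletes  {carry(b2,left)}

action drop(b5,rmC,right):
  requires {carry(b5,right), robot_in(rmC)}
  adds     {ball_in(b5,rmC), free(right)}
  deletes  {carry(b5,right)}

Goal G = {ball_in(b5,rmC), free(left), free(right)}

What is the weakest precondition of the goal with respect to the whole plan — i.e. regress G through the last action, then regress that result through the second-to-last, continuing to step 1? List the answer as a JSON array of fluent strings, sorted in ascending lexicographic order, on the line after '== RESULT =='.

Regress step by step:
  through step 2 (drop(b5,rmC,right)): drop {ball_in(b5,rmC), free(right)}, keep {free(left)}, require {carry(b5,right), robot_in(rmC)}
    → {carry(b5,right), free(left), robot_in(rmC)}
  through step 1 (drop(b2,rmC,left)): drop {free(left)}, keep {carry(b5,right), robot_in(rmC)}, require {carry(b2,left), robot_in(rmC)}
    → {carry(b2,left), carry(b5,right), robot_in(rmC)}

== RESULT ==
["carry(b2,left)", "carry(b5,right)", "robot_in(rmC)"]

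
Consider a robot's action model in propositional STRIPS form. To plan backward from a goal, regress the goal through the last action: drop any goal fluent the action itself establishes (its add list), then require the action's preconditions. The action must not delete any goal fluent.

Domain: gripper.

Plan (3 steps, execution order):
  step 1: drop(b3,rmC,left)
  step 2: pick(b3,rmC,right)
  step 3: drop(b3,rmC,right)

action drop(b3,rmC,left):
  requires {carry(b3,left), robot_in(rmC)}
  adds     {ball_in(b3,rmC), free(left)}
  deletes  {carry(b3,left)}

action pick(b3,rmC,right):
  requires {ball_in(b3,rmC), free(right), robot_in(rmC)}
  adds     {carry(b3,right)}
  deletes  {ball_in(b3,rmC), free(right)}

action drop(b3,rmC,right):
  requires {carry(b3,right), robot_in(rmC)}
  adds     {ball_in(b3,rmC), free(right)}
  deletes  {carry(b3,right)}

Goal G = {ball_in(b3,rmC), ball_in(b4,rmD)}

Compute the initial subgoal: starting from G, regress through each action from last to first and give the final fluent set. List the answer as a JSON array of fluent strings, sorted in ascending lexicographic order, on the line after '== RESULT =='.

Regress step by step:
  through step 3 (drop(b3,rmC,right)): drop {ball_in(b3,rmC)}, keep {ball_in(b4,rmD)}, require {carry(b3,right), robot_in(rmC)}
    → {ball_in(b4,rmD), carry(b3,right), robot_in(rmC)}
  through step 2 (pick(b3,rmC,right)): drop {carry(b3,right)}, keep {ball_in(b4,rmD), robot_in(rmC)}, require {ball_in(b3,rmC), free(right), robot_in(rmC)}
    → {ball_in(b3,rmC), ball_in(b4,rmD), free(right), robot_in(rmC)}
  through step 1 (drop(b3,rmC,left)): drop {ball_in(b3,rmC)}, keep {ball_in(b4,rmD), free(right), robot_in(rmC)}, require {carry(b3,left), robot_in(rmC)}
    → {ball_in(b4,rmD), carry(b3,left), free(right), robot_in(rmC)}

== RESULT ==
["ball_in(b4,rmD)", "carry(b3,left)", "free(right)", "robot_in(rmC)"]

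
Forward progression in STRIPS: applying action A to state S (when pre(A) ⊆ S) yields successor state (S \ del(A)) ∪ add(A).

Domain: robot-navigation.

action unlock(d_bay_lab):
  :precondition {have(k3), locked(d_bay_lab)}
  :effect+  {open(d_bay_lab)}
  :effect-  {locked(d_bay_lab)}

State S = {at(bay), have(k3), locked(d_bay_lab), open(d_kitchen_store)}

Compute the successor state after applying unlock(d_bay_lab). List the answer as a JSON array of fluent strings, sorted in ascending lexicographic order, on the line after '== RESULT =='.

Compute (S \ del) ∪ add:
  pre ⊆ S: {have(k3), locked(d_bay_lab)} ⊆ S  — applicable
  S \ del = {at(bay), have(k3), open(d_kitchen_store)}
  ∪ add   = {at(bay), have(k3), open(d_bay_lab), open(d_kitchen_store)}

== RESULT ==
["at(bay)", "have(k3)", "open(d_bay_lab)", "open(d_kitchen_store)"]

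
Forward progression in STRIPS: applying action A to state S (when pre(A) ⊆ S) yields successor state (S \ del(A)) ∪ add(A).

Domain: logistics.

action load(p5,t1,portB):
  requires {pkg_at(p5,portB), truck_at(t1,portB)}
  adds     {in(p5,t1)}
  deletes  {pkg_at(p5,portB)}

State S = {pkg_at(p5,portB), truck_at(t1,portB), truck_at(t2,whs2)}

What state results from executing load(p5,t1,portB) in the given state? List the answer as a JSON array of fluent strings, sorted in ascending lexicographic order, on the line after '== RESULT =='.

Progress:
  pre ⊆ S: {pkg_at(p5,portB), truck_at(t1,portB)} ⊆ S  — applicable
  S \ del = {truck_at(t1,portB), truck_at(t2,whs2)}
  ∪ add   = {in(p5,t1), truck_at(t1,portB), truck_at(t2,whs2)}

== RESULT ==
["in(p5,t1)", "truck_at(t1,portB)", "truck_at(t2,whs2)"]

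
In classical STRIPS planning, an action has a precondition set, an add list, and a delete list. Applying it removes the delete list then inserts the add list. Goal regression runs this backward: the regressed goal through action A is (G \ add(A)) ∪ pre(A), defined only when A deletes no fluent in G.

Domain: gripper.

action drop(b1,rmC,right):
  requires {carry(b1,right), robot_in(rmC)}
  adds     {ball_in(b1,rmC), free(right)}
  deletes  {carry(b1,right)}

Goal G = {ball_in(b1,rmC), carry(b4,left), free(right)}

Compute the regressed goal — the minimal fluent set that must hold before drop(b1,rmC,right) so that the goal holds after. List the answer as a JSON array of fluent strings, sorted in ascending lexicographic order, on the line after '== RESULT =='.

Regress:
  G ∩ del = {}  (empty — regression defined)
  G \ add = {ball_in(b1,rmC), carry(b4,left), free(right)} \ {ball_in(b1,rmC), free(right)} = {carry(b4,left)}
  ∪ pre   = {carry(b4,left)} ∪ {carry(b1,right), robot_in(rmC)}
          = {carry(b1,right), carry(b4,left), robot_in(rmC)}

== RESULT ==
["carry(b1,right)", "carry(b4,left)", "robot_in(rmC)"]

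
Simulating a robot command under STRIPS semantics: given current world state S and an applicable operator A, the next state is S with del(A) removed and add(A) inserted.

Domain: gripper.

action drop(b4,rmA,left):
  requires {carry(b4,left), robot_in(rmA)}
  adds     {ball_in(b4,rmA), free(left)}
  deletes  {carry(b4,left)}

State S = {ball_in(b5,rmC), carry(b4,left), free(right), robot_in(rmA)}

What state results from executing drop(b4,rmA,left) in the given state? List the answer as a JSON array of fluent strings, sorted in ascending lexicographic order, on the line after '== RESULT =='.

Progress:
  pre ⊆ S: {carry(b4,left), robot_in(rmA)} ⊆ S  — applicable
  S \ del = {ball_in(b5,rmC), free(right), robot_in(rmA)}
  ∪ add   = {ball_in(b4,rmA), ball_in(b5,rmC), free(left), free(right), robot_in(rmA)}

== RESULT ==
["ball_in(b4,rmA)", "ball_in(b5,rmC)", "free(left)", "free(right)", "robot_in(rmA)"]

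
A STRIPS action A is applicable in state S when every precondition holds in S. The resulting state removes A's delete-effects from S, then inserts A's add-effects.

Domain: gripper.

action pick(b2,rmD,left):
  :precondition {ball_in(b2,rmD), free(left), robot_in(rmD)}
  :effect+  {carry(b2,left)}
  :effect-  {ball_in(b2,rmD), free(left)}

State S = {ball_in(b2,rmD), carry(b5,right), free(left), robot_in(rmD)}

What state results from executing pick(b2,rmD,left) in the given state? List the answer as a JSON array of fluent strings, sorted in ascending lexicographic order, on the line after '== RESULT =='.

Compute (S \ del) ∪ add:
  pre ⊆ S: {ball_in(b2,rmD), free(left), robot_in(rmD)} ⊆ S  — applicable
  S \ del = {carry(b5,right), robot_in(rmD)}
  ∪ add   = {carry(b2,left), carry(b5,right), robot_in(rmD)}

== RESULT ==
["carry(b2,left)", "carry(b5,right)", "robot_in(rmD)"]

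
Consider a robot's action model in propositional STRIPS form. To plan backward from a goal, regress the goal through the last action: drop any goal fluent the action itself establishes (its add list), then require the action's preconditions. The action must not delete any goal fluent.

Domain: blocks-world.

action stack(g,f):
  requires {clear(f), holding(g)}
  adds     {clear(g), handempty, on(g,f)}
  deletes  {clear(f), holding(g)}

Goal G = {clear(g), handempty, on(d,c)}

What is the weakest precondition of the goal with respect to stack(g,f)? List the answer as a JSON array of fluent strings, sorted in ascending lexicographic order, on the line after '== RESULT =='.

Regress:
  G ∩ del = {}  (empty — regression defined)
  G \ add = {clear(g), handempty, on(d,c)} \ {clear(g), handempty, on(g,f)} = {on(d,c)}
  ∪ pre   = {on(d,c)} ∪ {clear(f), holding(g)}
          = {clear(f), holding(g), on(d,c)}

== RESULT ==
["clear(f)", "holding(g)", "on(d,c)"]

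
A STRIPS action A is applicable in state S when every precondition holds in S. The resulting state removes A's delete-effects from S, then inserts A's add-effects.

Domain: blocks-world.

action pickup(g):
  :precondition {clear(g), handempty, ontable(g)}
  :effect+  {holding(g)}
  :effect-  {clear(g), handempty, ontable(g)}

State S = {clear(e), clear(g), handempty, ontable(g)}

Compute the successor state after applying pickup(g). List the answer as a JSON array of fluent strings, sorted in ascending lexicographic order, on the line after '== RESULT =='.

Compute (S \ del) ∪ add:
  pre ⊆ S: {clear(g), handempty, ontable(g)} ⊆ S  — applicable
  S \ del = {clear(e)}
  ∪ add   = {clear(e), holding(g)}

== RESULT ==
["clear(e)", "holding(g)"]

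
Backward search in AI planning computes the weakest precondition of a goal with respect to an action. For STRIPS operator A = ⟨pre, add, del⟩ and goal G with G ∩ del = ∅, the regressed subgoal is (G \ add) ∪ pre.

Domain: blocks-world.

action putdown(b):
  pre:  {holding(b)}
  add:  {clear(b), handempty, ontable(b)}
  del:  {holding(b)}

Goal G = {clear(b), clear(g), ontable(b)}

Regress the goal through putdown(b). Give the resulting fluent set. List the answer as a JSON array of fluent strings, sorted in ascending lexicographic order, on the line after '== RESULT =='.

Regress:
  G ∩ del = {}  (empty — regression defined)
  G \ add = {clear(b), clear(g), ontable(b)} \ {clear(b), handempty, ontable(b)} = {clear(g)}
  ∪ pre   = {clear(g)} ∪ {holding(b)}
          = {clear(g), holding(b)}

== RESULT ==
["clear(g)", "holding(b)"]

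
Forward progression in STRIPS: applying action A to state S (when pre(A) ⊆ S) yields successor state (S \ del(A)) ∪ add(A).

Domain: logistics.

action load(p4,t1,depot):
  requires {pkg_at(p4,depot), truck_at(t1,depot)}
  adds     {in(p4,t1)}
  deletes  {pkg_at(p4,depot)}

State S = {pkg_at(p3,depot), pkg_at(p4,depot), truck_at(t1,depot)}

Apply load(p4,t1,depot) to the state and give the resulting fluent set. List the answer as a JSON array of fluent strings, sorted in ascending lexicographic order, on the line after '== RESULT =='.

Progress:
  pre ⊆ S: {pkg_at(p4,depot), truck_at(t1,depot)} ⊆ S  — applicable
  S \ del = {pkg_at(p3,depot), truck_at(t1,depot)}
  ∪ add   = {in(p4,t1), pkg_at(p3,depot), truck_at(t1,depot)}

== RESULT ==
["in(p4,t1)", "pkg_at(p3,depot)", "truck_at(t1,depot)"]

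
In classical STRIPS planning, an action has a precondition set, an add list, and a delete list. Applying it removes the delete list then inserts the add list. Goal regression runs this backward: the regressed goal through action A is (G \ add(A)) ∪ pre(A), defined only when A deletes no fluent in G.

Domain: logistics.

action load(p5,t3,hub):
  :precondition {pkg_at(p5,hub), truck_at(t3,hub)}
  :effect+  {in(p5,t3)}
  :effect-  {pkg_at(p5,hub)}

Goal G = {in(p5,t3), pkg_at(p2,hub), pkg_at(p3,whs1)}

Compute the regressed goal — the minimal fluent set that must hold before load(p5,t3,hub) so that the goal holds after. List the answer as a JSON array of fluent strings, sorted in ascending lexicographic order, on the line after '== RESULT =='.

Compute (G \ add) ∪ pre:
  G ∩ del = {}  (empty — regression defined)
  G \ add = {in(p5,t3), pkg_at(p2,hub), pkg_at(p3,whs1)} \ {in(p5,t3)} = {pkg_at(p2,hub), pkg_at(p3,whs1)}
  ∪ pre   = {pkg_at(p2,hub), pkg_at(p3,whs1)} ∪ {pkg_at(p5,hub), truck_at(t3,hub)}
          = {pkg_at(p2,hub), pkg_at(p3,whs1), pkg_at(p5,hub), truck_at(t3,hub)}

== RESULT ==
["pkg_at(p2,hub)", "pkg_at(p3,whs1)", "pkg_at(p5,hub)", "truck_at(t3,hub)"]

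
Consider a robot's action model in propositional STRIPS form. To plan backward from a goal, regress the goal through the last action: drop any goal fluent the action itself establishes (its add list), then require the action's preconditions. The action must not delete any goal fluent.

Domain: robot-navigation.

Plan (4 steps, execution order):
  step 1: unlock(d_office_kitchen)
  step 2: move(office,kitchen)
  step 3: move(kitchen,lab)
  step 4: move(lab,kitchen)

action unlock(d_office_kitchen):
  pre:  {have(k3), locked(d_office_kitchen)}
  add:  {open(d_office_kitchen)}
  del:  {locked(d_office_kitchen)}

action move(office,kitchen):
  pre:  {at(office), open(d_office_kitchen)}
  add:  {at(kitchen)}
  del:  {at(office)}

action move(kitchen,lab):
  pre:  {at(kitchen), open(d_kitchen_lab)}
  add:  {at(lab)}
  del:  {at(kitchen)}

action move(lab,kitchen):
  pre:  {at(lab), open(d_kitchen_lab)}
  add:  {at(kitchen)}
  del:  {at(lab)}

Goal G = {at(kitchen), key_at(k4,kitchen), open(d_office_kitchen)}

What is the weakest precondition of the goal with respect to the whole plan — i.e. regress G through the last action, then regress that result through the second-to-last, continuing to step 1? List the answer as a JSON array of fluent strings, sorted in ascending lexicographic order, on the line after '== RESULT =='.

Work backward from the goal:
  through step 4 (move(lab,kitchen)): drop {at(kitchen)}, keep {key_at(k4,kitchen), open(d_office_kitchen)}, require {at(lab), open(d_kitchen_lab)}
    → {at(lab), key_at(k4,kitchen), open(d_kitchen_lab), open(d_office_kitchen)}
  through step 3 (move(kitchen,lab)): drop {at(lab)}, keep {key_at(k4,kitchen), open(d_kitchen_lab), open(d_office_kitchen)}, require {at(kitchen), open(d_kitchen_lab)}
    → {at(kitchen), key_at(k4,kitchen), open(d_kitchen_lab), open(d_office_kitchen)}
  through step 2 (move(office,kitchen)): drop {at(kitchen)}, keep {key_at(k4,kitchen), open(d_kitchen_lab), open(d_office_kitchen)}, require {at(office), open(d_office_kitchen)}
    → {at(office), key_at(k4,kitchen), open(d_kitchen_lab), open(d_office_kitchen)}
  through step 1 (unlock(d_office_kitchen)): drop {open(d_office_kitchen)}, keep {at(office), key_at(k4,kitchen), open(d_kitchen_lab)}, require {have(k3), locked(d_office_kitchen)}
    → {at(office), have(k3), key_at(k4,kitchen), locked(d_office_kitchen), open(d_kitchen_lab)}

== RESULT ==
["at(office)", "have(k3)", "key_at(k4,kitchen)", "locked(d_office_kitchen)", "open(d_kitchen_lab)"]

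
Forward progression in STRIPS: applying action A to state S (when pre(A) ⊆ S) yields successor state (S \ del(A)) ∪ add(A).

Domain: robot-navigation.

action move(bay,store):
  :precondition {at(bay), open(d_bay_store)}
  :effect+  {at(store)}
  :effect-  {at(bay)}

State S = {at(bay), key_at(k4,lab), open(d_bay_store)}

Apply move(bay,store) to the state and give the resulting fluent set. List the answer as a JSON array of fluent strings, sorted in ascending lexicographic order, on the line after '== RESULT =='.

Progress:
  pre ⊆ S: {at(bay), open(d_bay_store)} ⊆ S  — applicable
  S \ del = {key_at(k4,lab), open(d_bay_store)}
  ∪ add   = {at(store), key_at(k4,lab), open(d_bay_store)}

== RESULT ==
["at(store)", "key_at(k4,lab)", "open(d_bay_store)"]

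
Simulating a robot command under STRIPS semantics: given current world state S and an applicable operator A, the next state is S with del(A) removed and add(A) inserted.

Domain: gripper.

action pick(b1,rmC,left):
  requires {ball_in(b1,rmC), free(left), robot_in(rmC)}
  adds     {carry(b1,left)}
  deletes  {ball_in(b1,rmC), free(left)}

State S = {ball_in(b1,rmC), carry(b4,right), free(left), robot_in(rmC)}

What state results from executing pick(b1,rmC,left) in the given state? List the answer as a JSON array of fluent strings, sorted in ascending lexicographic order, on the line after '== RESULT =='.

Progress:
  pre ⊆ S: {ball_in(b1,rmC), free(left), robot_in(rmC)} ⊆ S  — applicable
  S \ del = {carry(b4,right), robot_in(rmC)}
  ∪ add   = {carry(b1,left), carry(b4,right), robot_in(rmC)}

== RESULT ==
["carry(b1,left)", "carry(b4,right)", "robot_in(rmC)"]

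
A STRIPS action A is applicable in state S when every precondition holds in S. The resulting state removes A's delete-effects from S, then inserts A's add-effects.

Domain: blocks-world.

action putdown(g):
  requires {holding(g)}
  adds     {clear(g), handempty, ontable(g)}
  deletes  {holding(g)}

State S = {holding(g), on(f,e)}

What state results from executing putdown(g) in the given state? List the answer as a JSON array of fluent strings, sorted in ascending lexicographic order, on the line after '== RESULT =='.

Progress:
  pre ⊆ S: {holding(g)} ⊆ S  — applicable
  S \ del = {on(f,e)}
  ∪ add   = {clear(g), handempty, on(f,e), ontable(g)}

== RESULT ==
["clear(g)", "handempty", "on(f,e)", "ontable(g)"]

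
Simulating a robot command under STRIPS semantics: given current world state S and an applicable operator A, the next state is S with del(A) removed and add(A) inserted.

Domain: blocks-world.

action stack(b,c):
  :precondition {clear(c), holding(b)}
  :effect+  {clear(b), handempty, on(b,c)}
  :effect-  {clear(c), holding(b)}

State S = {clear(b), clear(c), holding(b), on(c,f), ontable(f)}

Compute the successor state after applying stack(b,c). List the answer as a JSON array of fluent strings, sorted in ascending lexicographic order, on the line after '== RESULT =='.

Progress:
  pre ⊆ S: {clear(c), holding(b)} ⊆ S  — applicable
  S \ del = {clear(b), on(c,f), ontable(f)}
  ∪ add   = {clear(b), handempty, on(b,c), on(c,f), ontable(f)}

== RESULT ==
["clear(b)", "handempty", "on(b,c)", "on(c,f)", "ontable(f)"]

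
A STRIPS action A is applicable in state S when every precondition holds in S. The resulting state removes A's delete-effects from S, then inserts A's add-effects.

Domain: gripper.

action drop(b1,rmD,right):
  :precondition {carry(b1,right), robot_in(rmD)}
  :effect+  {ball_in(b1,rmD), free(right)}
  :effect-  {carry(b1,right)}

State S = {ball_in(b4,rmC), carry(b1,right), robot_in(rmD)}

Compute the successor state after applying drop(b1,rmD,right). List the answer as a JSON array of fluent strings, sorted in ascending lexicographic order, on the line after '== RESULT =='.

Compute (S \ del) ∪ add:
  pre ⊆ S: {carry(b1,right), robot_in(rmD)} ⊆ S  — applicable
  S \ del = {ball_in(b4,rmC), robot_in(rmD)}
  ∪ add   = {ball_in(b1,rmD), ball_in(b4,rmC), free(right), robot_in(rmD)}

== RESULT ==
["ball_in(b1,rmD)", "ball_in(b4,rmC)", "free(right)", "robot_in(rmD)"]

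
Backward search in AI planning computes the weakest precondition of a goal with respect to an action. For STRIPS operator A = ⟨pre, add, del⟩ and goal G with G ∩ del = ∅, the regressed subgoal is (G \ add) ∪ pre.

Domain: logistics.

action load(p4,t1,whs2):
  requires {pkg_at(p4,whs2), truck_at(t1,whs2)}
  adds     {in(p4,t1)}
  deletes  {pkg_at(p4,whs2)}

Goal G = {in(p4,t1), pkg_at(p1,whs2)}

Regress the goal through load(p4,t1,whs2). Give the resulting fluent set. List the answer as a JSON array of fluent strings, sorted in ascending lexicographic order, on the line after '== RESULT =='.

Regress:
  G ∩ del = {}  (empty — regression defined)
  G \ add = {in(p4,t1), pkg_at(p1,whs2)} \ {in(p4,t1)} = {pkg_at(p1,whs2)}
  ∪ pre   = {pkg_at(p1,whs2)} ∪ {pkg_at(p4,whs2), truck_at(t1,whs2)}
          = {pkg_at(p1,whs2), pkg_at(p4,whs2), truck_at(t1,whs2)}

== RESULT ==
["pkg_at(p1,whs2)", "pkg_at(p4,whs2)", "truck_at(t1,whs2)"]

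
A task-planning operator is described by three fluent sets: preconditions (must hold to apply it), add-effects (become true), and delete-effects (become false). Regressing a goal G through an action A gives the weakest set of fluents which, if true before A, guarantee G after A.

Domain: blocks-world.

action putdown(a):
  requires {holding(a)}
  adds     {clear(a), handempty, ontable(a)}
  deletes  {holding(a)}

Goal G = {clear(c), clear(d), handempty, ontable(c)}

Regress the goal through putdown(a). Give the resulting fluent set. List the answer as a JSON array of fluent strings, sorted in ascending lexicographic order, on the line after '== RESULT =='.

Compute (G \ add) ∪ pre:
  G ∩ del = {}  (empty — regression defined)
  G \ add = {clear(c), clear(d), handempty, ontable(c)} \ {clear(a), handempty, ontable(a)} = {clear(c), clear(d), ontable(c)}
  ∪ pre   = {clear(c), clear(d), ontable(c)} ∪ {holding(a)}
          = {clear(c), clear(d), holding(a), ontable(c)}

== RESULT ==
["clear(c)", "clear(d)", "holding(a)", "ontable(c)"]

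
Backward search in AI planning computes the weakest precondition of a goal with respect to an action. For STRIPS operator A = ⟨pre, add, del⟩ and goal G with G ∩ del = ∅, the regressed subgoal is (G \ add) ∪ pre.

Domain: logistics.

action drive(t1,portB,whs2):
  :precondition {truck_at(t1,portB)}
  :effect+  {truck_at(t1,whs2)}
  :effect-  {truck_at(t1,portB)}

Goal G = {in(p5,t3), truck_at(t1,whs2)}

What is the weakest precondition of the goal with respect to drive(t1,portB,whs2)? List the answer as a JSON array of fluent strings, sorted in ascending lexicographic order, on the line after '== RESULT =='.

Regress:
  G ∩ del = {}  (empty — regression defined)
  G \ add = {in(p5,t3), truck_at(t1,whs2)} \ {truck_at(t1,whs2)} = {in(p5,t3)}
  ∪ pre   = {in(p5,t3)} ∪ {truck_at(t1,portB)}
          = {in(p5,t3), truck_at(t1,portB)}

== RESULT ==
["in(p5,t3)", "truck_at(t1,portB)"]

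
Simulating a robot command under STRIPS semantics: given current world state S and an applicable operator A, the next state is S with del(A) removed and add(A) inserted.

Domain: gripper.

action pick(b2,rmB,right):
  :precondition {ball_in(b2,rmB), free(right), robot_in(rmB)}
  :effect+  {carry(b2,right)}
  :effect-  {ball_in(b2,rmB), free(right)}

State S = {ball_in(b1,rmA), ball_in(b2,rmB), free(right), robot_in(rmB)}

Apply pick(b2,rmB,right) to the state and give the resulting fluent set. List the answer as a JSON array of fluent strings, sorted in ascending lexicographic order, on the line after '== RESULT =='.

Compute (S \ del) ∪ add:
  pre ⊆ S: {ball_in(b2,rmB), free(right), robot_in(rmB)} ⊆ S  — applicable
  S \ del = {ball_in(b1,rmA), robot_in(rmB)}
  ∪ add   = {ball_in(b1,rmA), carry(b2,right), robot_in(rmB)}

== RESULT ==
["ball_in(b1,rmA)", "carry(b2,right)", "robot_in(rmB)"]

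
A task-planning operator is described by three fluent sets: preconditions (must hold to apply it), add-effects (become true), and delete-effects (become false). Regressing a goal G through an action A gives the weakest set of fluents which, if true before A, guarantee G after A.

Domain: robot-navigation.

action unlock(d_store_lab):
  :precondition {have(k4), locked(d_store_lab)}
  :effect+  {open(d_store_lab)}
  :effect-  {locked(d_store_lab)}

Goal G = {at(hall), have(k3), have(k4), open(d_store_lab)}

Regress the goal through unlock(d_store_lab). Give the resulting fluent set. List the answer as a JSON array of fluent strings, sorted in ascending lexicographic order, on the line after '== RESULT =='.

Regress:
  G ∩ del = {}  (empty — regression defined)
  G \ add = {at(hall), have(k3), have(k4), open(d_store_lab)} \ {open(d_store_lab)} = {at(hall), have(k3), have(k4)}
  ∪ pre   = {at(hall), have(k3), have(k4)} ∪ {have(k4), locked(d_store_lab)}
          = {at(hall), have(k3), have(k4), locked(d_store_lab)}

== RESULT ==
["at(hall)", "have(k3)", "have(k4)", "locked(d_store_lab)"]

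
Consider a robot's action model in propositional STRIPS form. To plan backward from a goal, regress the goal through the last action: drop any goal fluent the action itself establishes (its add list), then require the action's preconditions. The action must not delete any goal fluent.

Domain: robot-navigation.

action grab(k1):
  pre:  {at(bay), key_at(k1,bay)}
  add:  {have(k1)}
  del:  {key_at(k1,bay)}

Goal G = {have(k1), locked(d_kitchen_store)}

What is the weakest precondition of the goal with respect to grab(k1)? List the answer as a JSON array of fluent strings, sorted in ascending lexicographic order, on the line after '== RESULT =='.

Compute (G \ add) ∪ pre:
  G ∩ del = {}  (empty — regression defined)
  G \ add = {have(k1), locked(d_kitchen_store)} \ {have(k1)} = {locked(d_kitchen_store)}
  ∪ pre   = {locked(d_kitchen_store)} ∪ {at(bay), key_at(k1,bay)}
          = {at(bay), key_at(k1,bay), locked(d_kitchen_store)}

== RESULT ==
["at(bay)", "key_at(k1,bay)", "locked(d_kitchen_store)"]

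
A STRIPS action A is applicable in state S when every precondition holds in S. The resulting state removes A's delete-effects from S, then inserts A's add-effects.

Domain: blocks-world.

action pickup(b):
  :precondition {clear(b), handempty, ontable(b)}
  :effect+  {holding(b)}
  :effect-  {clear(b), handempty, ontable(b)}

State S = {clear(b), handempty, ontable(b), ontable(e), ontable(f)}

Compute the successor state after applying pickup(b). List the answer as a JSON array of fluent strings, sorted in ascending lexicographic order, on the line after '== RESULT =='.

Progress:
  pre ⊆ S: {clear(b), handempty, ontable(b)} ⊆ S  — applicable
  S \ del = {ontable(e), ontable(f)}
  ∪ add   = {holding(b), ontable(e), ontable(f)}

== RESULT ==
["holding(b)", "ontable(e)", "ontable(f)"]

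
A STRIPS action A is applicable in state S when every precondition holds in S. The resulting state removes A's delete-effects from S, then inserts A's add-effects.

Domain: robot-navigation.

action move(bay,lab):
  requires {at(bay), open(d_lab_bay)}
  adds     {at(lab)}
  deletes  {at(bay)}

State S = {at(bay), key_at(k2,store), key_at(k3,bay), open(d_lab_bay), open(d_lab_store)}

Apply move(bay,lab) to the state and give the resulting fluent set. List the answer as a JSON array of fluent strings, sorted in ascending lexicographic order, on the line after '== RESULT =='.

Compute (S \ del) ∪ add:
  pre ⊆ S: {at(bay), open(d_lab_bay)} ⊆ S  — applicable
  S \ del = {key_at(k2,store), key_at(k3,bay), open(d_lab_bay), open(d_lab_store)}
  ∪ add   = {at(lab), key_at(k2,store), key_at(k3,bay), open(d_lab_bay), open(d_lab_store)}

== RESULT ==
["at(lab)", "key_at(k2,store)", "key_at(k3,bay)", "open(d_lab_bay)", "open(d_lab_store)"]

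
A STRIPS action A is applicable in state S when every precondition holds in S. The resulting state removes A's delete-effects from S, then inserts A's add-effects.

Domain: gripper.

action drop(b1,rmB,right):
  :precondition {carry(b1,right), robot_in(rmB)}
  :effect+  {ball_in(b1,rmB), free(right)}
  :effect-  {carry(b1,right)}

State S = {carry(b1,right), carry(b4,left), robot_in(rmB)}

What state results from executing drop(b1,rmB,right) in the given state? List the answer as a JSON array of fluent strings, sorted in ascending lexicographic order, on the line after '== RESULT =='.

Progress:
  pre ⊆ S: {carry(b1,right), robot_in(rmB)} ⊆ S  — applicable
  S \ del = {carry(b4,left), robot_in(rmB)}
  ∪ add   = {ball_in(b1,rmB), carry(b4,left), free(right), robot_in(rmB)}

== RESULT ==
["ball_in(b1,rmB)", "carry(b4,left)", "free(right)", "robot_in(rmB)"]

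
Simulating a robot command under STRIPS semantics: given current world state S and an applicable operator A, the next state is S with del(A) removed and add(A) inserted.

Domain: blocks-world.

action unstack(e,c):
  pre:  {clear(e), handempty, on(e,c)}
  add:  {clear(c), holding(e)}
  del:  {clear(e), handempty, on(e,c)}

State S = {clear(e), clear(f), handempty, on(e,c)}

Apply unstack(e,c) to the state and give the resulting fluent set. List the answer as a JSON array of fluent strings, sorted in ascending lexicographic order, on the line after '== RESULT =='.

Compute (S \ del) ∪ add:
  pre ⊆ S: {clear(e), handempty, on(e,c)} ⊆ S  — applicable
  S \ del = {clear(f)}
  ∪ add   = {clear(c), clear(f), holding(e)}

== RESULT ==
["clear(c)", "clear(f)", "holding(e)"]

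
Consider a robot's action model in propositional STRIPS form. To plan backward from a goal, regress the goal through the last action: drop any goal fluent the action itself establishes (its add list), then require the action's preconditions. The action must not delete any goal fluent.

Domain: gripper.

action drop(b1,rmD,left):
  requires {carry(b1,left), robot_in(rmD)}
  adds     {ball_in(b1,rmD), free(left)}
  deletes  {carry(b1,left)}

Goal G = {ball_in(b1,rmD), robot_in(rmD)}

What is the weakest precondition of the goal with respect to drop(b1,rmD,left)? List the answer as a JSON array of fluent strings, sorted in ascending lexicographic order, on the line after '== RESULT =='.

Regress:
  G ∩ del = {}  (empty — regression defined)
  G \ add = {ball_in(b1,rmD), robot_in(rmD)} \ {ball_in(b1,rmD), free(left)} = {robot_in(rmD)}
  ∪ pre   = {robot_in(rmD)} ∪ {carry(b1,left), robot_in(rmD)}
          = {carry(b1,left), robot_in(rmD)}

== RESULT ==
["carry(b1,left)", "robot_in(rmD)"]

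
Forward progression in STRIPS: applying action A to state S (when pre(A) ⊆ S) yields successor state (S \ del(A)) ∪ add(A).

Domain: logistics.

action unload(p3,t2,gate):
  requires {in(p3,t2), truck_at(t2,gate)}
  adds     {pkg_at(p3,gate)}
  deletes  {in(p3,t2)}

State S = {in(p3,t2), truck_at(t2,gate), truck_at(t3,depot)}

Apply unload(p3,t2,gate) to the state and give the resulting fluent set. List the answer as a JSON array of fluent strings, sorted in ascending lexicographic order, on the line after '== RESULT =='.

Progress:
  pre ⊆ S: {in(p3,t2), truck_at(t2,gate)} ⊆ S  — applicable
  S \ del = {truck_at(t2,gate), truck_at(t3,depot)}
  ∪ add   = {pkg_at(p3,gate), truck_at(t2,gate), truck_at(t3,depot)}

== RESULT ==
["pkg_at(p3,gate)", "truck_at(t2,gate)", "truck_at(t3,depot)"]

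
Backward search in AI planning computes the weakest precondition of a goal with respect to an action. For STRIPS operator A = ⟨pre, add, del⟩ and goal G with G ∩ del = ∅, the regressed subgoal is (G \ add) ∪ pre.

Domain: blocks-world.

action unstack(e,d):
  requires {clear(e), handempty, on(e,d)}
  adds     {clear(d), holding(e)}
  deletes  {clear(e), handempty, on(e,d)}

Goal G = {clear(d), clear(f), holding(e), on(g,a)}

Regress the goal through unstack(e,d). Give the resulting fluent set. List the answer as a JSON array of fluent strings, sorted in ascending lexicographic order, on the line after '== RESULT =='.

Regress:
  G ∩ del = {}  (empty — regression defined)
  G \ add = {clear(d), clear(f), holding(e), on(g,a)} \ {clear(d), holding(e)} = {clear(f), on(g,a)}
  ∪ pre   = {clear(f), on(g,a)} ∪ {clear(e), handempty, on(e,d)}
          = {clear(e), clear(f), handempty, on(e,d), on(g,a)}

== RESULT ==
["clear(e)", "clear(f)", "handempty", "on(e,d)", "on(g,a)"]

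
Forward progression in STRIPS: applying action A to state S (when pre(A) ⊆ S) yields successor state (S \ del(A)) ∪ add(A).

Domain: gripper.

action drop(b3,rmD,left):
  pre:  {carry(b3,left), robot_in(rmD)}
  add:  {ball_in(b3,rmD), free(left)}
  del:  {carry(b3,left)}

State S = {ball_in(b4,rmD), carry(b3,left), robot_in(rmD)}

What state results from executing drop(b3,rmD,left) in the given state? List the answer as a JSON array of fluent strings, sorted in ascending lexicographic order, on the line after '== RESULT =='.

Compute (S \ del) ∪ add:
  pre ⊆ S: {carry(b3,left), robot_in(rmD)} ⊆ S  — applicable
  S \ del = {ball_in(b4,rmD), robot_in(rmD)}
  ∪ add   = {ball_in(b3,rmD), ball_in(b4,rmD), free(left), robot_in(rmD)}

== RESULT ==
["ball_in(b3,rmD)", "ball_in(b4,rmD)", "free(left)", "robot_in(rmD)"]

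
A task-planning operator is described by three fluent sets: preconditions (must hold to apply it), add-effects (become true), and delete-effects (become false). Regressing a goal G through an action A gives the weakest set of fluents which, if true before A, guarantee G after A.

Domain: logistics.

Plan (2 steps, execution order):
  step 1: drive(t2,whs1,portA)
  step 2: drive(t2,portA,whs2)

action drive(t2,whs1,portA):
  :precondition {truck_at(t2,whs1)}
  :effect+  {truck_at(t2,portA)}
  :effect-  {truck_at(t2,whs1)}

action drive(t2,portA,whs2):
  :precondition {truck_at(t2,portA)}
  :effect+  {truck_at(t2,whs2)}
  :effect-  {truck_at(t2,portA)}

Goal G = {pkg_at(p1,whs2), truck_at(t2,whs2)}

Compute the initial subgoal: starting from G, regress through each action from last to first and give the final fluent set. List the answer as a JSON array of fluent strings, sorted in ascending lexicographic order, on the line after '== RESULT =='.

Regress step by step:
  through step 2 (drive(t2,portA,whs2)): drop {truck_at(t2,whs2)}, keep {pkg_at(p1,whs2)}, require {truck_at(t2,portA)}
    → {pkg_at(p1,whs2), truck_at(t2,portA)}
  through step 1 (drive(t2,whs1,portA)): drop {truck_at(t2,portA)}, keep {pkg_at(p1,whs2)}, require {truck_at(t2,whs1)}
    → {pkg_at(p1,whs2), truck_at(t2,whs1)}

== RESULT ==
["pkg_at(p1,whs2)", "truck_at(t2,whs1)"]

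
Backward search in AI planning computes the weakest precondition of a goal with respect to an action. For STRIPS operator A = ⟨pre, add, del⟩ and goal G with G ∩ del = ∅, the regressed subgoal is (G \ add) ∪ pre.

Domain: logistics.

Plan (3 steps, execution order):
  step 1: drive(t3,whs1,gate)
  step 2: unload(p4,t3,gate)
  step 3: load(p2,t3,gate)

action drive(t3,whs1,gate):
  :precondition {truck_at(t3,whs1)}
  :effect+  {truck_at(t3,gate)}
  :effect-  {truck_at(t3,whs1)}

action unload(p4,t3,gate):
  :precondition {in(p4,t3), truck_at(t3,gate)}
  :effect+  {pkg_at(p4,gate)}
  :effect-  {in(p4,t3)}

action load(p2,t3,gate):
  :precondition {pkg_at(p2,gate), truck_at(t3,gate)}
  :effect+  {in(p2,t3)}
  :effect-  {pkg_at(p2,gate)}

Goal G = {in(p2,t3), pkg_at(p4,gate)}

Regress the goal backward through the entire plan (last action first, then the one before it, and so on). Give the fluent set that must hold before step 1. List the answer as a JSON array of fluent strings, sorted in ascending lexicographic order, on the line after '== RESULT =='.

Work backward from the goal:
  through step 3 (load(p2,t3,gate)): drop {in(p2,t3)}, keep {pkg_at(p4,gate)}, require {pkg_at(p2,gate), truck_at(t3,gate)}
    → {pkg_at(p2,gate), pkg_at(p4,gate), truck_at(t3,gate)}
  through step 2 (unload(p4,t3,gate)): drop {pkg_at(p4,gate)}, keep {pkg_at(p2,gate), truck_at(t3,gate)}, require {in(p4,t3), truck_at(t3,gate)}
    → {in(p4,t3), pkg_at(p2,gate), truck_at(t3,gate)}
  through step 1 (drive(t3,whs1,gate)): drop {truck_at(t3,gate)}, keep {in(p4,t3), pkg_at(p2,gate)}, require {truck_at(t3,whs1)}
    → {in(p4,t3), pkg_at(p2,gate), truck_at(t3,whs1)}

== RESULT ==
["in(p4,t3)", "pkg_at(p2,gate)", "truck_at(t3,whs1)"]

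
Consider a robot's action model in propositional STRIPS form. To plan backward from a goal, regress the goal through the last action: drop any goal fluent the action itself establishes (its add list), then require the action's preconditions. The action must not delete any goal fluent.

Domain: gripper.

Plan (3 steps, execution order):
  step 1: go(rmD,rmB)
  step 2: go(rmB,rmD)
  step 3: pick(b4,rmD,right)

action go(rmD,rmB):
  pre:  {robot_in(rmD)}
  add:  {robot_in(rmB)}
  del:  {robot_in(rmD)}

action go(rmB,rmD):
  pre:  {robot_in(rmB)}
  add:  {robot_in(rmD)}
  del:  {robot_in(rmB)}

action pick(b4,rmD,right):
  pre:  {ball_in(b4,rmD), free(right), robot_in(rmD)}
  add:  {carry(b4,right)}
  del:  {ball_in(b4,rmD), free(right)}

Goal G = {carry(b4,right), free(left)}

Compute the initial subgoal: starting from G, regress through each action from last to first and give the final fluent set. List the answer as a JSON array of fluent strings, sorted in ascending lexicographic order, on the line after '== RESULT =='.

Work backward from the goal:
  through step 3 (pick(b4,rmD,right)): drop {carry(b4,right)}, keep {free(left)}, require {ball_in(b4,rmD), free(right), robot_in(rmD)}
    → {ball_in(b4,rmD), free(left), free(right), robot_in(rmD)}
  through step 2 (go(rmB,rmD)): drop {robot_in(rmD)}, keep {ball_in(b4,rmD), free(left), free(right)}, require {robot_in(rmB)}
    → {ball_in(b4,rmD), free(left), free(right), robot_in(rmB)}
  through step 1 (go(rmD,rmB)): drop {robot_in(rmB)}, keep {ball_in(b4,rmD), free(left), free(right)}, require {robot_in(rmD)}
    → {ball_in(b4,rmD), free(left), free(right), robot_in(rmD)}

== RESULT ==
["ball_in(b4,rmD)", "free(left)", "free(right)", "robot_in(rmD)"]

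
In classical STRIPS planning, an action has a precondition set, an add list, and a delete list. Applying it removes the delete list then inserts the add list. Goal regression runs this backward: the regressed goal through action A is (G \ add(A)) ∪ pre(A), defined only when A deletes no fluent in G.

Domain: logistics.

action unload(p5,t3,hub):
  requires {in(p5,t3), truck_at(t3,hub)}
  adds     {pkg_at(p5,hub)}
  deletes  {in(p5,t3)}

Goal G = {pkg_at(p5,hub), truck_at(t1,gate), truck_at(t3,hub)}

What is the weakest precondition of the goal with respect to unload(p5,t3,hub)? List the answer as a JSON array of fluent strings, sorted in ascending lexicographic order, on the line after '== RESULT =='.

Regress:
  G ∩ del = {}  (empty — regression defined)
  G \ add = {pkg_at(p5,hub), truck_at(t1,gate), truck_at(t3,hub)} \ {pkg_at(p5,hub)} = {truck_at(t1,gate), truck_at(t3,hub)}
  ∪ pre   = {truck_at(t1,gate), truck_at(t3,hub)} ∪ {in(p5,t3), truck_at(t3,hub)}
          = {in(p5,t3), truck_at(t1,gate), truck_at(t3,hub)}

== RESULT ==
["in(p5,t3)", "truck_at(t1,gate)", "truck_at(t3,hub)"]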